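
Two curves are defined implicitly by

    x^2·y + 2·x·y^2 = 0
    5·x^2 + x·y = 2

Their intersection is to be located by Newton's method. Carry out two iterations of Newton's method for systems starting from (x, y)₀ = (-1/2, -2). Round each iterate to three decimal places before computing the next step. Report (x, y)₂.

At (-1/2, -2): F = (-4.500, 0.250).
Jacobian J = [[2·x·y + 2·y^2, x^2 + 4·x·y], [10·x + y, x]].
At the point, J = [[10.000, 4.250], [-7.000, -0.500]] (det J = 24.750).
Solving J·Δ = −F gives Δ = (-0.048, 1.172).
Then the next iterate is (x, y)₁ = (-0.548, -0.828).
Round to (-0.548, -0.828) and repeat: F = (-1.00005, -0.04474), J = [[2.27866, 2.11528], [-6.308, -0.548]].
Δ = (-0.053, 0.530), so (x, y)₂ = (-0.601, -0.298).

(-0.601, -0.298)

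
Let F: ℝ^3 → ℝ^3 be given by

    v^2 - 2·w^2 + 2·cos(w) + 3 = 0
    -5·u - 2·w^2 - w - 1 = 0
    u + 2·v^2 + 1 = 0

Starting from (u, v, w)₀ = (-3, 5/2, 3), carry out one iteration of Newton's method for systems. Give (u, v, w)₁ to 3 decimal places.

(-0.783, 1.228, 1.609)

At (-3, 5/2, 3): F = (-10.72998, -7.000, 10.500).
Jacobian J = [[0, 2·v, -4·w - 2·sin(w)], [-5, 0, -4·w - 1], [1, 4·v, 0]].
At the point, J = [[0.000, 5.000, -12.28224], [-5.000, 0.000, -13.000], [1.000, 10.000, 0.000]] (det J = 549.11200).
Solving J·Δ = −F gives Δ = (2.217, -1.272, -1.391).
Then the next iterate is (u, v, w)₁ = (-0.783, 1.228, 1.609).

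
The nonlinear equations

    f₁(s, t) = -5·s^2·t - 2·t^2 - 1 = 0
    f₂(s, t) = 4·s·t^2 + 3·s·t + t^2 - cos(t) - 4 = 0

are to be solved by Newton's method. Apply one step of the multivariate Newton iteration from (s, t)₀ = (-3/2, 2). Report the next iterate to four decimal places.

At (-3/2, 2): F = (-31.5000, -32.583853).
Jacobian J = [[-10·s·t, -5·s^2 - 4·t], [4·t^2 + 3·t, 8·s·t + 3·s + 2·t + sin(t)]].
At the point, J = [[30.0000, -19.2500], [22.0000, -23.590703]] (det J = -284.221077).
Solving J·Δ = −F gives Δ = (0.4077, -1.0010).
Then the next iterate is (s, t)₁ = (-1.0923, 0.9990).

(-1.0923, 0.9990)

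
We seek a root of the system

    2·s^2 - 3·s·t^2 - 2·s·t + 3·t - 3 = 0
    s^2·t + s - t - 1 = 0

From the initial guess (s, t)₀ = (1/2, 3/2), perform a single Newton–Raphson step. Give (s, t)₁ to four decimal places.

At (1/2, 3/2): F = (-2.8750, -1.6250).
Jacobian J = [[4·s - 3·t^2 - 2·t, -6·s·t - 2·s + 3], [2·s·t + 1, s^2 - 1]].
At the point, J = [[-7.7500, -2.5000], [2.5000, -0.7500]] (det J = 12.0625).
Solving J·Δ = −F gives Δ = (0.1580, -1.6399).
Then the next iterate is (s, t)₁ = (0.6580, -0.1399).

(0.6580, -0.1399)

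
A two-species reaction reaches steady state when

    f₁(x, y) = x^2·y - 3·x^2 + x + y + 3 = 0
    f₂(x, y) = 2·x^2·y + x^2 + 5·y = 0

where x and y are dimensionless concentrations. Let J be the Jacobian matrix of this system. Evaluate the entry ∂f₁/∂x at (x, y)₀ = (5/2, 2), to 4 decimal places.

∂f₁/∂x = 2·x·y - 6·x + 1.
At (5/2, 2) this is -4.0000.

-4.0000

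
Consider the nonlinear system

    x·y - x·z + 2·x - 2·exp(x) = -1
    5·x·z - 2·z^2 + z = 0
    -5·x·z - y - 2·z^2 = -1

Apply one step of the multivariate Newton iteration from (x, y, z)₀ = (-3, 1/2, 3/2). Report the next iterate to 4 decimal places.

(-1.1251, -0.2090, 0.9281)

At (-3, 1/2, 3/2): F = (-2.099574, -25.5000, 18.5000).
Jacobian J = [[y - z - 2·exp(x) + 2, x, -x], [5·z, 0, 5·x - 4·z + 1], [-5·z, -1, -5·x - 4·z]].
At the point, J = [[0.900426, -3.0000, 3.0000], [7.5000, 0.0000, -20.0000], [-7.5000, -1.0000, 9.0000]] (det J = -288.008517).
Solving J·Δ = −F gives Δ = (1.8749, -0.7090, -0.5719).
Then the next iterate is (x, y, z)₁ = (-1.1251, -0.2090, 0.9281).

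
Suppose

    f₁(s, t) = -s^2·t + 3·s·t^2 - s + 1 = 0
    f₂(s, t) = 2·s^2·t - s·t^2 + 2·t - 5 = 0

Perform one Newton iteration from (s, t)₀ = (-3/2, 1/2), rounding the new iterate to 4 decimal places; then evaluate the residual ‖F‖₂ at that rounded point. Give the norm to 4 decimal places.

0.0836

At (-3/2, 1/2): F = (0.2500, -1.3750).
Jacobian J = [[-2·s·t + 3·t^2 - 1, -s^2 + 6·s·t], [4·s·t - t^2, 2·s^2 - 2·s·t + 2]].
At the point, J = [[1.2500, -6.7500], [-3.2500, 8.0000]] (det J = -11.9375).
Solving J·Δ = −F gives Δ = (-0.6099, -0.0759).
Then the next iterate is (s, t)₁ = (-2.1099, 0.4241).
Re-evaluating at (-2.1099, 0.4241): F = (0.083478, 0.003602), so ‖F‖₂ = 0.0836.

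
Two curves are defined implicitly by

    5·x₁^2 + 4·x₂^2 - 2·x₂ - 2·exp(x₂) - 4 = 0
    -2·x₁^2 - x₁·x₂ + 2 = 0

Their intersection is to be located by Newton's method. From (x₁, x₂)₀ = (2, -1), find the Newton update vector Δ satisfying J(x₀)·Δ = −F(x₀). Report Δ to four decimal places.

(-0.7423, 0.5979)

At (2, -1): F = (21.264241, -4.0000).
Jacobian J = [[10·x₁, 8·x₂ - 2·exp(x₂) - 2], [-4·x₁ - x₂, -x₁]].
At the point, J = [[20.0000, -10.735759], [-7.0000, -2.0000]] (det J = -115.150312).
Solving J·Δ = −F gives Δ = (-0.7423, 0.5979).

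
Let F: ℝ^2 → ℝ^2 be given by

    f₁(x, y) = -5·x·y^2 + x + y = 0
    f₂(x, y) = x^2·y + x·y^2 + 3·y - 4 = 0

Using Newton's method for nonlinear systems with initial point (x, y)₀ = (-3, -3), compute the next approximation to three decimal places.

At (-3, -3): F = (129.000, -67.000).
Jacobian J = [[-5·y^2 + 1, -10·x·y + 1], [2·x·y + y^2, x^2 + 2·x·y + 3]].
At the point, J = [[-44.000, -89.000], [27.000, 30.000]] (det J = 1083.000).
Solving J·Δ = −F gives Δ = (1.933, 0.494).
Then the next iterate is (x, y)₁ = (-1.067, -2.506).

(-1.067, -2.506)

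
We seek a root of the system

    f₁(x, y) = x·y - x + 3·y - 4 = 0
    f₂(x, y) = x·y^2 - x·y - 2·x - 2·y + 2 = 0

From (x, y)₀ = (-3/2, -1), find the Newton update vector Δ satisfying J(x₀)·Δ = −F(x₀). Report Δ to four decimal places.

At (-3/2, -1): F = (-4.0000, 4.0000).
Jacobian J = [[y - 1, x + 3], [y^2 - y - 2, 2·x·y - x - 2]].
At the point, J = [[-2.0000, 1.5000], [0.0000, 2.5000]] (det J = -5.0000).
Solving J·Δ = −F gives Δ = (-3.2000, -1.6000).

(-3.2000, -1.6000)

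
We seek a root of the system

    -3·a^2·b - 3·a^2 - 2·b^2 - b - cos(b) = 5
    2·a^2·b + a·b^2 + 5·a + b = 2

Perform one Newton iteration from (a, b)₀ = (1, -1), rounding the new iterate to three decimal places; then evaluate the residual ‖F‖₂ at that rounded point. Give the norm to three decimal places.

At (1, -1): F = (-6.54030, 1.000).
Jacobian J = [[-6·a·b - 6·a, -3·a^2 - 4·b + sin(b) - 1], [4·a·b + b^2 + 5, 2·a^2 + 2·a·b + 1]].
At the point, J = [[0.000, -0.84147], [2.000, 1.000]] (det J = 1.68294).
Solving J·Δ = −F gives Δ = (3.386, -7.772).
Then the next iterate is (a, b)₁ = (4.386, -8.772).
Re-evaluating at (4.386, -8.772): F = (299.20023, 11.158), so ‖F‖₂ = 299.408.

299.408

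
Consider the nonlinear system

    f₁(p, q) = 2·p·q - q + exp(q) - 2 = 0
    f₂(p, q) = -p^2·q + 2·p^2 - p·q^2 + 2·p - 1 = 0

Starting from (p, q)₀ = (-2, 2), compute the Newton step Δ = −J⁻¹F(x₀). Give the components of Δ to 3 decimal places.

(1.233, -0.134)

At (-2, 2): F = (-4.61094, 3.000).
Jacobian J = [[2·q, 2·p + exp(q) - 1], [-2·p·q + 4·p - q^2 + 2, -p^2 - 2·p·q]].
At the point, J = [[4.000, 2.38906], [-2.000, 4.000]] (det J = 20.77811).
Solving J·Δ = −F gives Δ = (1.233, -0.134).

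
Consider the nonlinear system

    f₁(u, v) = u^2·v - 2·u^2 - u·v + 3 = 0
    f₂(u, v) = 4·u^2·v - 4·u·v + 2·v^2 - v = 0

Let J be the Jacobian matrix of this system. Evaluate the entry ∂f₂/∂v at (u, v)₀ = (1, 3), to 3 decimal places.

11.000

∂f₂/∂v = 4·u^2 - 4·u + 4·v - 1.
At (1, 3) this is 11.000.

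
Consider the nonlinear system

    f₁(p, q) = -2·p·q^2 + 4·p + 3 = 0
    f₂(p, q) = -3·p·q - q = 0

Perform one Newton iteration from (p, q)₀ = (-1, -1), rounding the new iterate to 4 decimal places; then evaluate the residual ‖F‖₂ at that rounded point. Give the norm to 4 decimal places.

At (-1, -1): F = (1.0000, -2.0000).
Jacobian J = [[-2·q^2 + 4, -4·p·q], [-3·q, -3·p - 1]].
At the point, J = [[2.0000, -4.0000], [3.0000, 2.0000]] (det J = 16.0000).
Solving J·Δ = −F gives Δ = (0.3750, 0.4375).
Then the next iterate is (p, q)₁ = (-0.6250, -0.5625).
Re-evaluating at (-0.6250, -0.5625): F = (0.895508, -0.492188), so ‖F‖₂ = 1.0219.

1.0219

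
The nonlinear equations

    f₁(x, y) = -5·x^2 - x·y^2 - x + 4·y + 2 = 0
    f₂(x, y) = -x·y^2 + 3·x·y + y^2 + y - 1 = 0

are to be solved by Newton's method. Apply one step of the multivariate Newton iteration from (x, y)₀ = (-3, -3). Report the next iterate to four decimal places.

(-1.1771, -2.1816)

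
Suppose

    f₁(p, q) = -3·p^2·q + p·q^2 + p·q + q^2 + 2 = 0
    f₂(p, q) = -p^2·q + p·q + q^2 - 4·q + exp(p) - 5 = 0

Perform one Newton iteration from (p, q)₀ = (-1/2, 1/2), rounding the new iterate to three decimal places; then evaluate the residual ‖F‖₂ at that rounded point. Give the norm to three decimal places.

29.004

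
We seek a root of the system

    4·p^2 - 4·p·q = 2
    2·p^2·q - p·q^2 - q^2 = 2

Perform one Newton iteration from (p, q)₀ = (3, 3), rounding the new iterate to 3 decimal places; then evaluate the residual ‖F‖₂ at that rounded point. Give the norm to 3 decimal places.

4.381

At (3, 3): F = (-2.000, 16.000).
Jacobian J = [[8·p - 4·q, -4·p], [4·p·q - q^2, 2·p^2 - 2·p·q - 2·q]].
At the point, J = [[12.000, -12.000], [27.000, -6.000]] (det J = 252.000).
Solving J·Δ = −F gives Δ = (-0.810, -0.976).
Then the next iterate is (p, q)₁ = (2.190, 2.024).
Re-evaluating at (2.190, 2.024): F = (-0.54584, 4.34654), so ‖F‖₂ = 4.381.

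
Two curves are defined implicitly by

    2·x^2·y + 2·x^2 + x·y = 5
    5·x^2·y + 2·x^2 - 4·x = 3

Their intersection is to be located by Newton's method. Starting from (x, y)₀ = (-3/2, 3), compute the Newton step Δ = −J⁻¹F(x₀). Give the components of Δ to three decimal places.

At (-3/2, 3): F = (8.500, 41.250).
Jacobian J = [[4·x·y + 4·x + y, 2·x^2 + x], [10·x·y + 4·x - 4, 5·x^2]].
At the point, J = [[-21.000, 3.000], [-55.000, 11.250]] (det J = -71.250).
Solving J·Δ = −F gives Δ = (-0.395, -5.596).

(-0.395, -5.596)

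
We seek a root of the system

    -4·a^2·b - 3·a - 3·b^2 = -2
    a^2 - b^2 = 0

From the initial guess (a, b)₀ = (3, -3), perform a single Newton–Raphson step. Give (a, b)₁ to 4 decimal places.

At (3, -3): F = (74.0000, 0.0000).
Jacobian J = [[-8·a·b - 3, -4·a^2 - 6·b], [2·a, -2·b]].
At the point, J = [[69.0000, -18.0000], [6.0000, 6.0000]] (det J = 522.0000).
Solving J·Δ = −F gives Δ = (-0.8506, 0.8506).
Then the next iterate is (a, b)₁ = (2.1494, -2.1494).

(2.1494, -2.1494)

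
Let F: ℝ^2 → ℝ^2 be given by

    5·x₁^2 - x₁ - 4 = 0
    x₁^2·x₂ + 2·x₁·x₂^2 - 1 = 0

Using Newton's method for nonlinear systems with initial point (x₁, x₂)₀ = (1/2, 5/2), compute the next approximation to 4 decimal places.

At (1/2, 5/2): F = (-3.2500, 5.8750).
Jacobian J = [[10·x₁ - 1, 0], [2·x₁·x₂ + 2·x₂^2, x₁^2 + 4·x₁·x₂]].
At the point, J = [[4.0000, 0.0000], [15.0000, 5.2500]] (det J = 21.0000).
Solving J·Δ = −F gives Δ = (0.8125, -3.4405).
Then the next iterate is (x₁, x₂)₁ = (1.3125, -0.9405).

(1.3125, -0.9405)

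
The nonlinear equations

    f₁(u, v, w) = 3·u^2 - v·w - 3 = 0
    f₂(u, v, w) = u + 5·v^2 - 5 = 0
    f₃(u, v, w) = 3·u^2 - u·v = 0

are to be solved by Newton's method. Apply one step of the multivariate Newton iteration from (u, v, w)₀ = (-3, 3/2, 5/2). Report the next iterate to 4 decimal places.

At (-3, 3/2, 5/2): F = (20.2500, 3.2500, 31.5000).
Jacobian J = [[6·u, -w, -v], [1, 10·v, 0], [6·u - v, -u, 0]].
At the point, J = [[-18.0000, -2.5000, -1.5000], [1.0000, 15.0000, 0.0000], [-19.5000, 3.0000, 0.0000]] (det J = -443.2500).
Solving J·Δ = −F gives Δ = (1.5660, -0.3211, -4.7568).
Then the next iterate is (u, v, w)₁ = (-1.4340, 1.1789, -2.2568).

(-1.4340, 1.1789, -2.2568)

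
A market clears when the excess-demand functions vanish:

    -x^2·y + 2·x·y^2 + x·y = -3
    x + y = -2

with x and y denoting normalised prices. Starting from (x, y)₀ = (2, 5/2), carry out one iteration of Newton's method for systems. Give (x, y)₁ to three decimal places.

(-5.231, 3.231)

At (2, 5/2): F = (23.000, 6.500).
Jacobian J = [[-2·x·y + 2·y^2 + y, -x^2 + 4·x·y + x], [1, 1]].
At the point, J = [[5.000, 18.000], [1.000, 1.000]] (det J = -13.000).
Solving J·Δ = −F gives Δ = (-7.231, 0.731).
Then the next iterate is (x, y)₁ = (-5.231, 3.231).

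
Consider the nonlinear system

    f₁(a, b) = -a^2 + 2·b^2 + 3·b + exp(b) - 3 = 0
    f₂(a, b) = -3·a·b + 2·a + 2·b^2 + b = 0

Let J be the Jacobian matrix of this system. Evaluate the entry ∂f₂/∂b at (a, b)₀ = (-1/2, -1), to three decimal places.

∂f₂/∂b = -3·a + 4·b + 1.
At (-1/2, -1) this is -1.500.

-1.500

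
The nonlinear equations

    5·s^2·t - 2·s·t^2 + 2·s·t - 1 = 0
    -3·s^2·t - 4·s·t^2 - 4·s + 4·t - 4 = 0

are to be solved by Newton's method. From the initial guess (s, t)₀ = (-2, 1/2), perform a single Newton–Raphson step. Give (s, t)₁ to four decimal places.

(-4.0000, -0.8500)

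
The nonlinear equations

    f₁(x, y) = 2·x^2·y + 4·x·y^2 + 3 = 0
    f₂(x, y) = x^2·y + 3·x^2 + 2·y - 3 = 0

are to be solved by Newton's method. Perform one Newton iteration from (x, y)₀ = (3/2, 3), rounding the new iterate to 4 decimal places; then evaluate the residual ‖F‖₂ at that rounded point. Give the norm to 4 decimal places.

21.4269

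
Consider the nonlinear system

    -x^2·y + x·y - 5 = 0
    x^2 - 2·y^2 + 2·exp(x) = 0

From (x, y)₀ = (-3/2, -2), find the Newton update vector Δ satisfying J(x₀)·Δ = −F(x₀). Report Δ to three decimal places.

At (-3/2, -2): F = (2.500, -5.30374).
Jacobian J = [[-2·x·y + y, -x^2 + x], [2·x + 2·exp(x), -4·y]].
At the point, J = [[-8.000, -3.750], [-2.55374, 8.000]] (det J = -73.57652).
Solving J·Δ = −F gives Δ = (0.002, 0.663).

(0.002, 0.663)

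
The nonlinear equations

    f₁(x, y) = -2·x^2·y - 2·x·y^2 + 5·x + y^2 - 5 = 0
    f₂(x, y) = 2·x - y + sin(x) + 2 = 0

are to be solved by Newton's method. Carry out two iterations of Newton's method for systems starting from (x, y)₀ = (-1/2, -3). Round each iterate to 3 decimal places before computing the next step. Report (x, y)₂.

(-1.253, -1.469)

At (-1/2, -3): F = (12.000, 3.52057).
Jacobian J = [[-4·x·y - 2·y^2 + 5, -2·x^2 - 4·x·y + 2·y], [cos(x) + 2, -1]].
At the point, J = [[-19.000, -12.500], [2.87758, -1.000]] (det J = 54.96978).
Solving J·Δ = −F gives Δ = (-0.582, 1.845).
Then the next iterate is (x, y)₁ = (-1.082, -1.155).
Round to (-1.082, -1.155) and repeat: F = (-3.48477, 0.10810), J = [[-2.66689, -9.65029], [2.46956, -1.000]].
Δ = (-0.171, -0.314), so (x, y)₂ = (-1.253, -1.469).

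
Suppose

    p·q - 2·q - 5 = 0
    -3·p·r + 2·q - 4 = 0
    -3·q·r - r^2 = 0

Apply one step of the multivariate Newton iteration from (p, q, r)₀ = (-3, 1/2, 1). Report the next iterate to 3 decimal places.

(-0.720, -0.772, 1.376)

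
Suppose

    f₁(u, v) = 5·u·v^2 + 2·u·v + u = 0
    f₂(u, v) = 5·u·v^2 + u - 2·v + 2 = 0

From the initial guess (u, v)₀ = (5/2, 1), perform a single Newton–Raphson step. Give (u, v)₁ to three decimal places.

(0.000, 1.000)

At (5/2, 1): F = (20.000, 15.000).
Jacobian J = [[5·v^2 + 2·v + 1, 10·u·v + 2·u], [5·v^2 + 1, 10·u·v - 2]].
At the point, J = [[8.000, 30.000], [6.000, 23.000]] (det J = 4.000).
Solving J·Δ = −F gives Δ = (-2.500, 0.000).
Then the next iterate is (u, v)₁ = (0.000, 1.000).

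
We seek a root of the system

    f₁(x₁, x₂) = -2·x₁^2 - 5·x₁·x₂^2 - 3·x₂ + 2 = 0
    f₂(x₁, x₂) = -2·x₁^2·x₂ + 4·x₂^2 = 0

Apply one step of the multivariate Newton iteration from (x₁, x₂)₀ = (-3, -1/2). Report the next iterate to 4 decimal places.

(-1.7910, -0.3752)

At (-3, -1/2): F = (-10.7500, 10.0000).
Jacobian J = [[-4·x₁ - 5·x₂^2, -10·x₁·x₂ - 3], [-4·x₁·x₂, -2·x₁^2 + 8·x₂]].
At the point, J = [[10.7500, -18.0000], [-6.0000, -22.0000]] (det J = -344.5000).
Solving J·Δ = −F gives Δ = (1.2090, 0.1248).
Then the next iterate is (x₁, x₂)₁ = (-1.7910, -0.3752).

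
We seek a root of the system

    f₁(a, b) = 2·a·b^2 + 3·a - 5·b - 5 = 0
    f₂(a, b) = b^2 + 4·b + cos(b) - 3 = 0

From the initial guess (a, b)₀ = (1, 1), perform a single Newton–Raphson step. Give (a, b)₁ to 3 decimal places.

(1.902, 0.508)

At (1, 1): F = (-5.000, 2.54030).
Jacobian J = [[2·b^2 + 3, 4·a·b - 5], [0, 2·b - sin(b) + 4]].
At the point, J = [[5.000, -1.000], [0.000, 5.15853]] (det J = 25.79265).
Solving J·Δ = −F gives Δ = (0.902, -0.492).
Then the next iterate is (a, b)₁ = (1.902, 0.508).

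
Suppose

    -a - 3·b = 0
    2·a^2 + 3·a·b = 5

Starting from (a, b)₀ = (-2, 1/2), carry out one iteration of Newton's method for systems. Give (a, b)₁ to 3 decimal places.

(-2.222, 0.741)

At (-2, 1/2): F = (0.500, 0.000).
Jacobian J = [[-1, -3], [4·a + 3·b, 3·a]].
At the point, J = [[-1.000, -3.000], [-6.500, -6.000]] (det J = -13.500).
Solving J·Δ = −F gives Δ = (-0.222, 0.241).
Then the next iterate is (a, b)₁ = (-2.222, 0.741).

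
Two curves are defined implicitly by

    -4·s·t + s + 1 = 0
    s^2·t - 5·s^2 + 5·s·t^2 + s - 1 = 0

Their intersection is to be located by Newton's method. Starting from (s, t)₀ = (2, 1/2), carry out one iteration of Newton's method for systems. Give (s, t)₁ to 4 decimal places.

(1.0714, 0.4911)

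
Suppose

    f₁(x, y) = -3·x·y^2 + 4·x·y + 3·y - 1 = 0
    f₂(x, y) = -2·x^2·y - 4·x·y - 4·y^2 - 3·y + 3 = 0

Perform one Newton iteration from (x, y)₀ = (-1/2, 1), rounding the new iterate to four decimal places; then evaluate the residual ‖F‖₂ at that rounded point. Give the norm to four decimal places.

At (-1/2, 1): F = (1.5000, -2.5000).
Jacobian J = [[-3·y^2 + 4·y, -6·x·y + 4·x + 3], [-4·x·y - 4·y, -2·x^2 - 4·x - 8·y - 3]].
At the point, J = [[1.0000, 4.0000], [-2.0000, -9.5000]] (det J = -1.5000).
Solving J·Δ = −F gives Δ = (-2.8333, 0.3333).
Then the next iterate is (x, y)₁ = (-3.3333, 1.3333).
Re-evaluating at (-3.3333, 1.3333): F = (2.999456, -19.961796), so ‖F‖₂ = 20.1859.

20.1859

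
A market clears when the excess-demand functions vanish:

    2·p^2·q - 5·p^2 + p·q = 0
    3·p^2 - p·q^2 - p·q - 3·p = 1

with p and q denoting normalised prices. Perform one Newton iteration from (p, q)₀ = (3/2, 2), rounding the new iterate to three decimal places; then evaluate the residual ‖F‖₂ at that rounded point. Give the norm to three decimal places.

83.160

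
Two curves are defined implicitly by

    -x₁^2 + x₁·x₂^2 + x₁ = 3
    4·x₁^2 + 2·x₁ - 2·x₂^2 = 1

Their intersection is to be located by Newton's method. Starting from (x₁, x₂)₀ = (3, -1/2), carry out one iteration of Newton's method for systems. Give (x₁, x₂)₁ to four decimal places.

(1.4672, -0.8230)

At (3, -1/2): F = (-8.2500, 40.5000).
Jacobian J = [[-2·x₁ + x₂^2 + 1, 2·x₁·x₂], [8·x₁ + 2, -4·x₂]].
At the point, J = [[-4.7500, -3.0000], [26.0000, 2.0000]] (det J = 68.5000).
Solving J·Δ = −F gives Δ = (-1.5328, -0.3230).
Then the next iterate is (x₁, x₂)₁ = (1.4672, -0.8230).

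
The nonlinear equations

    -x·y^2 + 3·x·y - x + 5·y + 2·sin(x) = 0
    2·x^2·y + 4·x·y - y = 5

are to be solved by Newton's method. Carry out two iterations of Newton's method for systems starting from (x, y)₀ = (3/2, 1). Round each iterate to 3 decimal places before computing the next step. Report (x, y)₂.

At (3/2, 1): F = (8.49499, 4.500).
Jacobian J = [[-y^2 + 3·y + 2·cos(x) - 1, -2·x·y + 3·x + 5], [4·x·y + 4·y, 2·x^2 + 4·x - 1]].
At the point, J = [[1.14147, 6.500], [10.000, 9.500]] (det J = -54.15599).
Solving J·Δ = −F gives Δ = (0.950, -1.474).
Then the next iterate is (x, y)₁ = (2.450, -0.474).
Round to (2.450, -0.474) and repeat: F = (-7.57883, -14.86157), J = [[-4.18714, 14.67260], [-6.54120, 20.805]].
Δ = (-6.813, -1.428), so (x, y)₂ = (-4.363, -1.902).

(-4.363, -1.902)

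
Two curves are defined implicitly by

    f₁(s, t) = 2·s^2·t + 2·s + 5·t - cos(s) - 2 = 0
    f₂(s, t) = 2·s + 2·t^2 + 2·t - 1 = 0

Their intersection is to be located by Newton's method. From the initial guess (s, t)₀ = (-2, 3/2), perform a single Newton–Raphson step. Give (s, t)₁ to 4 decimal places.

At (-2, 3/2): F = (13.916147, 2.5000).
Jacobian J = [[4·s·t + sin(s) + 2, 2·s^2 + 5], [2, 4·t + 2]].
At the point, J = [[-10.909297, 13.0000], [2.0000, 8.0000]] (det J = -113.274379).
Solving J·Δ = −F gives Δ = (0.6959, -0.4865).
Then the next iterate is (s, t)₁ = (-1.3041, 1.0135).

(-1.3041, 1.0135)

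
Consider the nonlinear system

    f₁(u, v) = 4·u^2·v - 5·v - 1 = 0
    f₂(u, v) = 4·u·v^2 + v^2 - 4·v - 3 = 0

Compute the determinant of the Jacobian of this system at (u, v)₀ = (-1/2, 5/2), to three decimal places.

190.000

J = [[8·u·v, 4·u^2 - 5], [4·v^2, 8·u·v + 2·v - 4]].
At the point, J = [[-10.000, -4.000], [25.000, -9.000]].
det J = 190.000.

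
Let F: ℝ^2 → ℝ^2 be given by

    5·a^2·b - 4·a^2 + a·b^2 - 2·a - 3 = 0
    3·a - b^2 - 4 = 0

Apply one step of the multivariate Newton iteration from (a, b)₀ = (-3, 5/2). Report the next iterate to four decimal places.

(-4.9043, -2.4926)

At (-3, 5/2): F = (60.7500, -19.2500).
Jacobian J = [[10·a·b - 8·a + b^2 - 2, 5·a^2 + 2·a·b], [3, -2·b]].
At the point, J = [[-46.7500, 30.0000], [3.0000, -5.0000]] (det J = 143.7500).
Solving J·Δ = −F gives Δ = (-1.9043, -4.9926).
Then the next iterate is (a, b)₁ = (-4.9043, -2.4926).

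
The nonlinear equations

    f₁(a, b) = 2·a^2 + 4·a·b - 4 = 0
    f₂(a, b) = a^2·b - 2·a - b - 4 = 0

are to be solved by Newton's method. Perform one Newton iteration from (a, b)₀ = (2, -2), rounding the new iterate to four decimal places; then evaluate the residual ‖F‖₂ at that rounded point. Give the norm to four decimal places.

At (2, -2): F = (-12.0000, -14.0000).
Jacobian J = [[4·a + 4·b, 4·a], [2·a·b - 2, a^2 - 1]].
At the point, J = [[0.0000, 8.0000], [-10.0000, 3.0000]] (det J = 80.0000).
Solving J·Δ = −F gives Δ = (-0.9500, 1.5000).
Then the next iterate is (a, b)₁ = (1.0500, -0.5000).
Re-evaluating at (1.0500, -0.5000): F = (-3.8950, -6.151250), so ‖F‖₂ = 7.2807.

7.2807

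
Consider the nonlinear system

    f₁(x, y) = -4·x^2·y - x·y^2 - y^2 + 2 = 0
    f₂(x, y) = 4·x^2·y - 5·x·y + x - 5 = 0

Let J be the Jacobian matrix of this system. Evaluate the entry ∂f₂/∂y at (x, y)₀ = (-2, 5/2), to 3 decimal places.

26.000

∂f₂/∂y = 4·x^2 - 5·x.
At (-2, 5/2) this is 26.000.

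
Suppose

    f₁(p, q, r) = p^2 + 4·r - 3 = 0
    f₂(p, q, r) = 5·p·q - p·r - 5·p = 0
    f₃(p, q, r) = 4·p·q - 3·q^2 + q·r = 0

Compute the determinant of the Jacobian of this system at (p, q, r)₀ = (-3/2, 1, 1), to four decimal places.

J = [[2·p, 0, 4], [5·q - r - 5, 5·p, -p], [4·q, 4·p - 6·q + r, q]].
At the point, J = [[-3.0000, 0.0000, 4.0000], [-1.0000, -7.5000, 1.5000], [4.0000, -11.0000, 1.0000]].
det J = 137.0000.

137.0000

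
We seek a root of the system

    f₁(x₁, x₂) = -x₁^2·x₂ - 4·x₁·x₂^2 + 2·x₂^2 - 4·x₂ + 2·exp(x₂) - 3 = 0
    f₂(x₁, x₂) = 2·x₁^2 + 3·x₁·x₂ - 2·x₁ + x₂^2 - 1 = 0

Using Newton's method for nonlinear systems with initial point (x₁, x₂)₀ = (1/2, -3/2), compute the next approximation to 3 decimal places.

At (1/2, -3/2): F = (3.82126, -1.500).
Jacobian J = [[-2·x₁·x₂ - 4·x₂^2, -x₁^2 - 8·x₁·x₂ + 4·x₂ + 2·exp(x₂) - 4], [4·x₁ + 3·x₂ - 2, 3·x₁ + 2·x₂]].
At the point, J = [[-7.500, -3.80374], [-4.500, -1.500]] (det J = -5.86683).
Solving J·Δ = −F gives Δ = (-1.950, 4.849).
Then the next iterate is (x₁, x₂)₁ = (-1.450, 3.349).

(-1.450, 3.349)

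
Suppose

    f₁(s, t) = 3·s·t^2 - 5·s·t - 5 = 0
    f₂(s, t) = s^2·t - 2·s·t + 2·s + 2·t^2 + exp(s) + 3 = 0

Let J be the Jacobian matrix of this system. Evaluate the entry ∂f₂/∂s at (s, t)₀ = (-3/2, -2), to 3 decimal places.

∂f₂/∂s = 2·s·t - 2·t + exp(s) + 2.
At (-3/2, -2) this is 12.223.

12.223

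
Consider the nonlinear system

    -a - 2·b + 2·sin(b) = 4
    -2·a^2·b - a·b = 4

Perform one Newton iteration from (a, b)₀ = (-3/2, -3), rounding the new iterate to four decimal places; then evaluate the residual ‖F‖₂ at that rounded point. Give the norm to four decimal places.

0.8644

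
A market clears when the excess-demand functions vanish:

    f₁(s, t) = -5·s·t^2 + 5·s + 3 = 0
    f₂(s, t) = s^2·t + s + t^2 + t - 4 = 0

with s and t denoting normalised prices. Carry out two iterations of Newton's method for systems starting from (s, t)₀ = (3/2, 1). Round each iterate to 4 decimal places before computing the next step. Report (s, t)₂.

(0.4340, 1.4130)

At (3/2, 1): F = (3.0000, 1.7500).
Jacobian J = [[-5·t^2 + 5, -10·s·t], [2·s·t + 1, s^2 + 2·t + 1]].
At the point, J = [[0.0000, -15.0000], [4.0000, 5.2500]] (det J = 60.0000).
Solving J·Δ = −F gives Δ = (-0.7000, 0.2000).
Then the next iterate is (s, t)₁ = (0.8000, 1.2000).
Round to (0.8000, 1.2000) and repeat: F = (1.2400, 0.2080), J = [[-2.2000, -9.6000], [2.9200, 4.0400]].
Δ = (-0.3660, 0.2130), so (s, t)₂ = (0.4340, 1.4130).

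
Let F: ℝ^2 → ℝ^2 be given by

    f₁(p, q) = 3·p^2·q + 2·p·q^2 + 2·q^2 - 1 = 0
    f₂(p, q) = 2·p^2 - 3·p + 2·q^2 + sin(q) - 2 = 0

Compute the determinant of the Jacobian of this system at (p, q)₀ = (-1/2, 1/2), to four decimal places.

J = [[6·p·q + 2·q^2, 3·p^2 + 4·p·q + 4·q], [4·p - 3, 4·q + cos(q)]].
At the point, J = [[-1.0000, 1.7500], [-5.0000, 2.877583]].
det J = 5.8724.

5.8724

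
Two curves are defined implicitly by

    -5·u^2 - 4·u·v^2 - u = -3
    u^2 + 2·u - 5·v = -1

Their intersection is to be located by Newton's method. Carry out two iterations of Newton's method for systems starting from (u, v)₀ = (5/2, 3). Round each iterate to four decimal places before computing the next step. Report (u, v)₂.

(1.2454, 0.9230)

At (5/2, 3): F = (-120.7500, -2.7500).
Jacobian J = [[-10·u - 4·v^2 - 1, -8·u·v], [2·u + 2, -5]].
At the point, J = [[-62.0000, -60.0000], [7.0000, -5.0000]] (det J = 730.0000).
Solving J·Δ = −F gives Δ = (-0.6010, -1.3914).
Then the next iterate is (u, v)₁ = (1.8990, 1.6086).
Round to (1.8990, 1.6086) and repeat: F = (-36.585369, 0.361201), J = [[-30.340376, -24.437851], [5.7980, -5.0000]].
Δ = (-0.6536, -0.6856), so (u, v)₂ = (1.2454, 0.9230).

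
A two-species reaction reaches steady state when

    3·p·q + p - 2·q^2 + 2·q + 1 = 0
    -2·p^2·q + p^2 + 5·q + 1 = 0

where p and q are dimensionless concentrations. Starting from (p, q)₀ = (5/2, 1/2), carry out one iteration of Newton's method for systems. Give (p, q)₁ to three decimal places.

(-2.000, 0.967)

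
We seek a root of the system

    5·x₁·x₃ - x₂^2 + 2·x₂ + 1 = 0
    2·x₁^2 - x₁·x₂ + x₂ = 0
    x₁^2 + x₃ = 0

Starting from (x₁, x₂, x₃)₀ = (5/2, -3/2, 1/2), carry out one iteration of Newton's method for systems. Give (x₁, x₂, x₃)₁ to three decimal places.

(0.967, -3.417, 1.413)

At (5/2, -3/2, 1/2): F = (2.000, 14.750, 6.750).
Jacobian J = [[5·x₃, -2·x₂ + 2, 5·x₁], [4·x₁ - x₂, -x₁ + 1, 0], [2·x₁, 0, 1]].
At the point, J = [[2.500, 5.000, 12.500], [11.500, -1.500, 0.000], [5.000, 0.000, 1.000]] (det J = 32.500).
Solving J·Δ = −F gives Δ = (-1.533, -1.917, 0.913).
Then the next iterate is (x₁, x₂, x₃)₁ = (0.967, -3.417, 1.413).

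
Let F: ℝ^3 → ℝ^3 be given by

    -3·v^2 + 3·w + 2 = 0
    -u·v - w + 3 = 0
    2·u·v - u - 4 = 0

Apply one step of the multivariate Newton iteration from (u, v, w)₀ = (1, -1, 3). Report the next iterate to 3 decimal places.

At (1, -1, 3): F = (8.000, 1.000, -7.000).
Jacobian J = [[0, -6·v, 3], [-v, -u, -1], [2·v - 1, 2·u, 0]].
At the point, J = [[0.000, 6.000, 3.000], [1.000, -1.000, -1.000], [-3.000, 2.000, 0.000]] (det J = 15.000).
Solving J·Δ = −F gives Δ = (-2.867, -0.800, -1.067).
Then the next iterate is (u, v, w)₁ = (-1.867, -1.800, 1.933).

(-1.867, -1.800, 1.933)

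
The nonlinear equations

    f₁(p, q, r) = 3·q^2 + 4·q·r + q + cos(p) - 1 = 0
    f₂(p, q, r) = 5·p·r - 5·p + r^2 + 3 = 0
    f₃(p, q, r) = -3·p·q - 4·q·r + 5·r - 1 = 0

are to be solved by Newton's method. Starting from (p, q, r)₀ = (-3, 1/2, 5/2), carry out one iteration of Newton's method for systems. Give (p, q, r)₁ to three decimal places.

(-11.233, 1.350, -5.000)

At (-3, 1/2, 5/2): F = (4.26001, -13.250, 11.000).
Jacobian J = [[-sin(p), 6·q + 4·r + 1, 4·q], [5·r - 5, 0, 5·p + 2·r], [-3·q, -3·p - 4·r, -4·q + 5]].
At the point, J = [[0.14112, 14.000, 2.000], [7.500, 0.000, -10.000], [-1.500, -1.000, 3.000]] (det J = -121.41120).
Solving J·Δ = −F gives Δ = (-8.233, 0.850, -7.500).
Then the next iterate is (p, q, r)₁ = (-11.233, 1.350, -5.000).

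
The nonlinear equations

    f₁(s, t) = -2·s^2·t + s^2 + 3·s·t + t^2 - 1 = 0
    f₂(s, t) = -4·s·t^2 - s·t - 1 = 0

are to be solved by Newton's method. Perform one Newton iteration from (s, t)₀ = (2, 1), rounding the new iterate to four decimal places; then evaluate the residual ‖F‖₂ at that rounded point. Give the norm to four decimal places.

At (2, 1): F = (2.0000, -11.0000).
Jacobian J = [[-4·s·t + 2·s + 3·t, -2·s^2 + 3·s + 2·t], [-4·t^2 - t, -8·s·t - s]].
At the point, J = [[-1.0000, 0.0000], [-5.0000, -18.0000]] (det J = 18.0000).
Solving J·Δ = −F gives Δ = (2.0000, -1.1667).
Then the next iterate is (s, t)₁ = (4.0000, -0.1667).
Re-evaluating at (4.0000, -0.1667): F = (18.361789, -0.777822), so ‖F‖₂ = 18.3783.

18.3783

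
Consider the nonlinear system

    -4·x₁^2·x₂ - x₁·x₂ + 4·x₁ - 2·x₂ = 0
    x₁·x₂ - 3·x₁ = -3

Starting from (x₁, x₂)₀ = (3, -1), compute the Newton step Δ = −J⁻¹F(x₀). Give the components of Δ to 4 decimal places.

At (3, -1): F = (53.0000, -9.0000).
Jacobian J = [[-8·x₁·x₂ - x₂ + 4, -4·x₁^2 - x₁ - 2], [x₂ - 3, x₁]].
At the point, J = [[29.0000, -41.0000], [-4.0000, 3.0000]] (det J = -77.0000).
Solving J·Δ = −F gives Δ = (-2.7273, -0.6364).

(-2.7273, -0.6364)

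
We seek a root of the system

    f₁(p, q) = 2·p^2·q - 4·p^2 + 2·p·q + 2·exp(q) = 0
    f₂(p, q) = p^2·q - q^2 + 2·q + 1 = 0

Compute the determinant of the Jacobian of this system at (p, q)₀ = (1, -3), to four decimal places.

J = [[4·p·q - 8·p + 2·q, 2·p^2 + 2·p + 2·exp(q)], [2·p·q, p^2 - 2·q + 2]].
At the point, J = [[-26.0000, 4.099574], [-6.0000, 9.0000]].
det J = -209.4026.

-209.4026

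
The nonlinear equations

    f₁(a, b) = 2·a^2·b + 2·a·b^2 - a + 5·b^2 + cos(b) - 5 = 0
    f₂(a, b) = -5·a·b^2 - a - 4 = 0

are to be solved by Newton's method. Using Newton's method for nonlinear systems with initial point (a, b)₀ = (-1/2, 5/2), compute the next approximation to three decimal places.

At (-1/2, 5/2): F = (20.94886, 12.125).
Jacobian J = [[4·a·b + 2·b^2 - 1, 2·a^2 + 4·a·b + 10·b - sin(b)], [-5·b^2 - 1, -10·a·b]].
At the point, J = [[6.500, 19.90153], [-32.250, 12.500]] (det J = 723.07427).
Solving J·Δ = −F gives Δ = (-0.028, -1.043).
Then the next iterate is (a, b)₁ = (-0.528, 1.457).

(-0.528, 1.457)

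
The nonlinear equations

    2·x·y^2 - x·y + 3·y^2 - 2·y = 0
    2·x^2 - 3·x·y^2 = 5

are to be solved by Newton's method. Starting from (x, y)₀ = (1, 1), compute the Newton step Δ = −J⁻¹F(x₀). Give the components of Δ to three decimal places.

(2.308, -0.615)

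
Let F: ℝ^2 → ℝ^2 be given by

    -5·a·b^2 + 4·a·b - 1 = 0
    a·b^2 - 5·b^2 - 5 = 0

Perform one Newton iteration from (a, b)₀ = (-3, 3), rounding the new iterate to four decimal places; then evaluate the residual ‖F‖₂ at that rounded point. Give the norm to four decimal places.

18.2565

At (-3, 3): F = (98.0000, -77.0000).
Jacobian J = [[-5·b^2 + 4·b, -10·a·b + 4·a], [b^2, 2·a·b - 10·b]].
At the point, J = [[-33.0000, 78.0000], [9.0000, -48.0000]] (det J = 882.0000).
Solving J·Δ = −F gives Δ = (-1.4762, -1.8810).
Then the next iterate is (a, b)₁ = (-4.4762, 1.1190).
Re-evaluating at (-4.4762, 1.1190): F = (6.989144, -16.865728), so ‖F‖₂ = 18.2565.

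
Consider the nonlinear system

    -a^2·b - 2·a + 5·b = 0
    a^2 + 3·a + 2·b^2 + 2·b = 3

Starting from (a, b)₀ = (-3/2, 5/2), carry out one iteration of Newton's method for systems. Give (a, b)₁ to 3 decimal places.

(-2.785, 1.479)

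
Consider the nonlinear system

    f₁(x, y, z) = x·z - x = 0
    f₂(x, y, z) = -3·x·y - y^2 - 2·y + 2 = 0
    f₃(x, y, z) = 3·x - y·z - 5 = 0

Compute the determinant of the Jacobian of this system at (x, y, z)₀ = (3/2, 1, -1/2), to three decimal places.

J = [[z - 1, 0, x], [-3·y, -3·x - 2·y - 2, 0], [3, -z, -y]].
At the point, J = [[-1.500, 0.000, 1.500], [-3.000, -8.500, 0.000], [3.000, 0.500, -1.000]].
det J = 23.250.

23.250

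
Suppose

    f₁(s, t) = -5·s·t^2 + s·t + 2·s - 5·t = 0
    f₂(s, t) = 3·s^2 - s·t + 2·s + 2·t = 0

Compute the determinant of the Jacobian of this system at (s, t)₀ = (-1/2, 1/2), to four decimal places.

J = [[-5·t^2 + t + 2, -10·s·t + s - 5], [6·s - t + 2, -s + 2]].
At the point, J = [[1.2500, -3.0000], [-1.5000, 2.5000]].
det J = -1.3750.

-1.3750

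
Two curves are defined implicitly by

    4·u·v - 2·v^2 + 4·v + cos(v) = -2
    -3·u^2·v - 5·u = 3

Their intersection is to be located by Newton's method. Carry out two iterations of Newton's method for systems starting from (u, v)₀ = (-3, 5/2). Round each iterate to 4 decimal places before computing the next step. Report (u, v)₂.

At (-3, 5/2): F = (-31.301144, -55.5000).
Jacobian J = [[4·v, 4·u - 4·v - sin(v) + 4], [-6·u·v - 5, -3·u^2]].
At the point, J = [[10.0000, -18.598472], [40.0000, -27.0000]] (det J = 473.938886).
Solving J·Δ = −F gives Δ = (0.3947, -1.4708).
Then the next iterate is (u, v)₁ = (-2.6053, 1.0292).
Round to (-2.6053, 1.0292) and repeat: F = (-6.211700, -10.930857), J = [[4.1168, -11.394887], [11.088249, -20.362764]].
Δ = (-0.0454, -0.5615), so (u, v)₂ = (-2.6507, 0.4677).

(-2.6507, 0.4677)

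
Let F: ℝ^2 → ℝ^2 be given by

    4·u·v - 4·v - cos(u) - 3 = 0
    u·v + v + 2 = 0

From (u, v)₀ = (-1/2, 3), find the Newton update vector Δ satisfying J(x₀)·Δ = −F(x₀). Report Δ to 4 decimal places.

At (-1/2, 3): F = (-21.877583, 3.5000).
Jacobian J = [[4·v + sin(u), 4·u - 4], [v, u + 1]].
At the point, J = [[11.520574, -6.0000], [3.0000, 0.5000]] (det J = 23.760287).
Solving J·Δ = −F gives Δ = (-0.4234, -4.4593).

(-0.4234, -4.4593)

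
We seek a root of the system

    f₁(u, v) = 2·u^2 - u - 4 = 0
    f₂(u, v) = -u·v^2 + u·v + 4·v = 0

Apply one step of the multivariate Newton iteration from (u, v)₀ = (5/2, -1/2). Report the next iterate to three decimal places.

At (5/2, -1/2): F = (6.000, -3.875).
Jacobian J = [[4·u - 1, 0], [-v^2 + v, -2·u·v + u + 4]].
At the point, J = [[9.000, 0.000], [-0.750, 9.000]] (det J = 81.000).
Solving J·Δ = −F gives Δ = (-0.667, 0.375).
Then the next iterate is (u, v)₁ = (1.833, -0.125).

(1.833, -0.125)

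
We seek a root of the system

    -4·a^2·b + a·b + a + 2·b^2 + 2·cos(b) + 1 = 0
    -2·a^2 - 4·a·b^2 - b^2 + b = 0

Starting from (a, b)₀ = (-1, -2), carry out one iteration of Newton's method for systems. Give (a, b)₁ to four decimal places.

(0.8816, -3.3254)

At (-1, -2): F = (17.167706, 8.0000).
Jacobian J = [[-8·a·b + b + 1, -4·a^2 + a + 4·b - 2·sin(b)], [-4·a - 4·b^2, -8·a·b - 2·b + 1]].
At the point, J = [[-17.0000, -11.181405], [-12.0000, -11.0000]] (det J = 52.823138).
Solving J·Δ = −F gives Δ = (1.8816, -1.3254).
Then the next iterate is (a, b)₁ = (0.8816, -3.3254).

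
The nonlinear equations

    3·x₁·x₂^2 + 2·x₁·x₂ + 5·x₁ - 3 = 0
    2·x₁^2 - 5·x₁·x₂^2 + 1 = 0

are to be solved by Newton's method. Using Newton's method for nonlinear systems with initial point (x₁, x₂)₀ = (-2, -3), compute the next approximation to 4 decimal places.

At (-2, -3): F = (-55.0000, 99.0000).
Jacobian J = [[3·x₂^2 + 2·x₂ + 5, 6·x₁·x₂ + 2·x₁], [4·x₁ - 5·x₂^2, -10·x₁·x₂]].
At the point, J = [[26.0000, 32.0000], [-53.0000, -60.0000]] (det J = 136.0000).
Solving J·Δ = −F gives Δ = (-0.9706, 2.5074).
Then the next iterate is (x₁, x₂)₁ = (-2.9706, -0.4926).

(-2.9706, -0.4926)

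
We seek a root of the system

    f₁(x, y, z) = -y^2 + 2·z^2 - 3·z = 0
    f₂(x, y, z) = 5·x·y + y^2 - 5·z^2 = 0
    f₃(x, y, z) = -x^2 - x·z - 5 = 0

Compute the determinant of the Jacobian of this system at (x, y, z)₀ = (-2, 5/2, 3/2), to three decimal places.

350.000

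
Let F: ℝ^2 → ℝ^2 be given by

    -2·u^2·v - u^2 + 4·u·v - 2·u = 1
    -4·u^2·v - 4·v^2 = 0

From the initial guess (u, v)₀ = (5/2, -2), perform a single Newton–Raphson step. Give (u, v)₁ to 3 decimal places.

(-0.232, -10.364)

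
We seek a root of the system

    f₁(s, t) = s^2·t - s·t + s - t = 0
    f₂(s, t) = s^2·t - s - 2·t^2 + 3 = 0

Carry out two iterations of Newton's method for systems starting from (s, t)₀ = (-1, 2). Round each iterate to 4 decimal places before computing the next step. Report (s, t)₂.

At (-1, 2): F = (1.0000, -2.0000).
Jacobian J = [[2·s·t - t + 1, s^2 - s - 1], [2·s·t - 1, s^2 - 4·t]].
At the point, J = [[-5.0000, 1.0000], [-5.0000, -7.0000]] (det J = 40.0000).
Solving J·Δ = −F gives Δ = (0.1250, -0.3750).
Then the next iterate is (s, t)₁ = (-0.8750, 1.6250).
Round to (-0.8750, 1.6250) and repeat: F = (0.166016, -0.162109), J = [[-3.468750, 0.640625], [-3.843750, -5.734375]].
Δ = (0.0379, -0.0537), so (s, t)₂ = (-0.8371, 1.5713).

(-0.8371, 1.5713)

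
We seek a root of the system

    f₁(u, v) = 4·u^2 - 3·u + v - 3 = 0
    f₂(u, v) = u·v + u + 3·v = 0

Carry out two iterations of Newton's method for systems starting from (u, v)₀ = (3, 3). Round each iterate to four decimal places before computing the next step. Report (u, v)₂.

(1.4360, -0.2736)

At (3, 3): F = (27.0000, 21.0000).
Jacobian J = [[8·u - 3, 1], [v + 1, u + 3]].
At the point, J = [[21.0000, 1.0000], [4.0000, 6.0000]] (det J = 122.0000).
Solving J·Δ = −F gives Δ = (-1.1557, -2.7295).
Then the next iterate is (u, v)₁ = (1.8443, 0.2705).
Round to (1.8443, 0.2705) and repeat: F = (5.343370, 3.154683), J = [[11.7544, 1.0000], [1.2705, 4.8443]].
Δ = (-0.4083, -0.5441), so (u, v)₂ = (1.4360, -0.2736).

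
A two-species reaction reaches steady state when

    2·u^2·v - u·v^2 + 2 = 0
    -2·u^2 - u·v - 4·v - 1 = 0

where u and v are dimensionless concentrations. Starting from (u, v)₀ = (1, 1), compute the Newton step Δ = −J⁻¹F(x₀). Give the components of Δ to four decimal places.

(-1.0000, -0.6000)

At (1, 1): F = (3.0000, -8.0000).
Jacobian J = [[4·u·v - v^2, 2·u^2 - 2·u·v], [-4·u - v, -u - 4]].
At the point, J = [[3.0000, 0.0000], [-5.0000, -5.0000]] (det J = -15.0000).
Solving J·Δ = −F gives Δ = (-1.0000, -0.6000).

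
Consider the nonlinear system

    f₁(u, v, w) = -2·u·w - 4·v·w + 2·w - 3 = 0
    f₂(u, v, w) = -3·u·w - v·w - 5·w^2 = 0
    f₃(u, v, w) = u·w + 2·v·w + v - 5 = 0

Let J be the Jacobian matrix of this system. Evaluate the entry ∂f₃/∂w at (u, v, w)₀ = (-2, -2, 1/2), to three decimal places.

-6.000

∂f₃/∂w = u + 2·v.
At (-2, -2, 1/2) this is -6.000.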